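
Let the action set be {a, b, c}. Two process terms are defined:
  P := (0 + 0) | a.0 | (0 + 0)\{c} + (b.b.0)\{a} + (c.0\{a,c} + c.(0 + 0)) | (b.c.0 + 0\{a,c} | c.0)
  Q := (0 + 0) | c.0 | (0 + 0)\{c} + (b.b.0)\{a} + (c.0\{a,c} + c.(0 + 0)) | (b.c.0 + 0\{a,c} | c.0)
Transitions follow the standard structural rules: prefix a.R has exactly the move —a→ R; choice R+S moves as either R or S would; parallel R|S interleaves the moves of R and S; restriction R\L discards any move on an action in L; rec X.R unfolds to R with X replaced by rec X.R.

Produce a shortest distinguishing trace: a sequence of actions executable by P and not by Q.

a

LTS(P): 15 reachable states
  m0 = (0 + 0) | a.0 | (0 + 0)\{c} + (b.b.0)\{a} + (c.0\{a,c} + c.(0 + 0)) | (b.c.0 + 0\{a,c} | c.0) :: --a--▸ m1, --b--▸ m2, --b--▸ m3, --c--▸ m4, --c--▸ m5, --c--▸ m6
  m1 = (0 + 0) | 0 | (0 + 0)\{c} :: stopped
  m2 = (b.0)\{a} :: --b--▸ m7
  m3 = (c.0\{a,c} + c.(0 + 0)) | c.0 :: --c--▸ m10, --c--▸ m8, --c--▸ m9
  m4 = (0 + 0) | (b.c.0 + 0\{a,c} | c.0) :: --b--▸ m8, --c--▸ m11
  m5 = (c.0\{a,c} + c.(0 + 0)) | (0\{a,c} | 0) :: --c--▸ m11, --c--▸ m12
  m6 = 0\{a,c} | (b.c.0 + 0\{a,c} | c.0) :: --b--▸ m10, --c--▸ m12
  m7 = 0\{a} :: stopped
  m8 = (0 + 0) | c.0 :: --c--▸ m13
  m9 = (c.0\{a,c} + c.(0 + 0)) | 0 :: --c--▸ m13, --c--▸ m14
  m10 = 0\{a,c} | c.0 :: --c--▸ m14
  m11 = (0 + 0) | (0\{a,c} | 0) :: stopped
  m12 = 0\{a,c} | (0\{a,c} | 0) :: stopped
  m13 = (0 + 0) | 0 :: stopped
  m14 = 0\{a,c} | 0 :: stopped
LTS(Q): 15 reachable states
  n0 = (0 + 0) | c.0 | (0 + 0)\{c} + (b.b.0)\{a} + (c.0\{a,c} + c.(0 + 0)) | (b.c.0 + 0\{a,c} | c.0) :: --b--▸ n1, --b--▸ n2, --c--▸ n3, --c--▸ n4, --c--▸ n5, --c--▸ n6
  n1 = (b.0)\{a} :: --b--▸ n7
  n2 = (c.0\{a,c} + c.(0 + 0)) | c.0 :: --c--▸ n10, --c--▸ n8, --c--▸ n9
  n3 = (0 + 0) | (b.c.0 + 0\{a,c} | c.0) :: --b--▸ n8, --c--▸ n11
  n4 = (0 + 0) | 0 | (0 + 0)\{c} :: stopped
  n5 = (c.0\{a,c} + c.(0 + 0)) | (0\{a,c} | 0) :: --c--▸ n11, --c--▸ n12
  n6 = 0\{a,c} | (b.c.0 + 0\{a,c} | c.0) :: --b--▸ n10, --c--▸ n12
  n7 = 0\{a} :: stopped
  n8 = (0 + 0) | c.0 :: --c--▸ n13
  n9 = (c.0\{a,c} + c.(0 + 0)) | 0 :: --c--▸ n13, --c--▸ n14
  n10 = 0\{a,c} | c.0 :: --c--▸ n14
  n11 = (0 + 0) | (0\{a,c} | 0) :: stopped
  n12 = 0\{a,c} | (0\{a,c} | 0) :: stopped
  n13 = (0 + 0) | 0 :: stopped
  n14 = 0\{a,c} | 0 :: stopped
Executing a from P (initial set {m0}):
  step 1 (a): {m1}
  ✓ P
Executing a from Q (initial set {n0}):
  step 1 (a): ∅ (Q stuck)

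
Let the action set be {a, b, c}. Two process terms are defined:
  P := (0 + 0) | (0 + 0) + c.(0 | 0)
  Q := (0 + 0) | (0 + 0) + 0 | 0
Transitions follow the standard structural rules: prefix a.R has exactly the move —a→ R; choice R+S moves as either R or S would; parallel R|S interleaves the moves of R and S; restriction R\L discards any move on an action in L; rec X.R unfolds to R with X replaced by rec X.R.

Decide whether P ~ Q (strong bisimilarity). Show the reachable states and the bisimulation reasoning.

LTS(P): 2 reachable states
  u0 = (0 + 0) | (0 + 0) + c.(0 | 0) has moves --c--▸ u1
  u1 = 0 | 0 has moves deadlocked
LTS(Q): 1 reachable states
  v0 = (0 + 0) | (0 + 0) + 0 | 0 has moves deadlocked
Coarsest stable partition (strong bisimilarity classes):
  B0 = {u0}
  B1 = {u1, v0}
u0 ∈ B0, v0 ∈ B1 → different blocks

P ≁ Q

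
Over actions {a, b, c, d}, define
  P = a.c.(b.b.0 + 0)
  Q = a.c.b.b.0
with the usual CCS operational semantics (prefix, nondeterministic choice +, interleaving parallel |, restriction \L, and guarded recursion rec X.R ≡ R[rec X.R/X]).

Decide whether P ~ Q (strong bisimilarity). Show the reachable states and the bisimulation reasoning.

P's transition system — 5 states:
  u0 = a.c.(b.b.0 + 0) :: --a--▸ u1
  u1 = c.(b.b.0 + 0) :: --c--▸ u2
  u2 = b.b.0 + 0 :: --b--▸ u3
  u3 = b.0 :: --b--▸ u4
  u4 = 0 :: ∅
Q's transition system — 5 states:
  v0 = a.c.b.b.0 :: --a--▸ v1
  v1 = c.b.b.0 :: --c--▸ v2
  v2 = b.b.0 :: --b--▸ v3
  v3 = b.0 :: --b--▸ v4
  v4 = 0 :: ∅
Coarsest stable partition (strong bisimilarity classes):
  B0 = {u0, v0}
  B1 = {u1, v1}
  B2 = {u2, v2}
  B3 = {u3, v3}
  B4 = {u4, v4}
u0 ∈ B0, v0 ∈ B0 → same block

YES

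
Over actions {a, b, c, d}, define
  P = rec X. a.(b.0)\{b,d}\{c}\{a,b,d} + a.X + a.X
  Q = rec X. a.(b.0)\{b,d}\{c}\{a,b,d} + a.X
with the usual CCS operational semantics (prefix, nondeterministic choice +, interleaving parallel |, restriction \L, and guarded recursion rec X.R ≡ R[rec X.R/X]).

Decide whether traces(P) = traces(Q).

P's transition system — 2 states:
  p0 = rec X. a.(b.0)\{b,d}\{c}\{a,b,d} + a.X + a.X has moves —a→ p0, —a→ p1
  p1 = (b.0)\{b,d}\{c}\{a,b,d} has moves deadlocked
Q's transition system — 2 states:
  q0 = rec X. a.(b.0)\{b,d}\{c}\{a,b,d} + a.X has moves —a→ q0, —a→ q1
  q1 = (b.0)\{b,d}\{c}\{a,b,d} has moves deadlocked
Bisimilarity quotient blocks:
  B0 = {p0, q0}
  B1 = {p1, q1}
p0 ∈ B0, q0 ∈ B0 → same block
Bisimilar ⇒ trace-equivalent.

trace-equivalent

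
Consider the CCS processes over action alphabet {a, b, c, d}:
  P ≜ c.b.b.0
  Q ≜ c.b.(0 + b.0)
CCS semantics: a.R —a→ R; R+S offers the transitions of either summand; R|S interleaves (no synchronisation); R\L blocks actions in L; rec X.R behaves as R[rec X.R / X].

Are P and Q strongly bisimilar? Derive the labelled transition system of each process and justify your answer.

YES

Reachable graph of P (4 states):
  p0 = c.b.b.0 has moves —c→ p1
  p1 = b.b.0 has moves —b→ p2
  p2 = b.0 has moves —b→ p3
  p3 = 0 has moves deadlocked
Reachable graph of Q (4 states):
  q0 = c.b.(0 + b.0) has moves —c→ q1
  q1 = b.(0 + b.0) has moves —b→ q2
  q2 = 0 + b.0 has moves —b→ q3
  q3 = 0 has moves deadlocked
Coarsest stable partition (strong bisimilarity classes):
  B0 = {p0, q0}
  B1 = {p1, q1}
  B2 = {p2, q2}
  B3 = {p3, q3}
p0 ∈ B0, q0 ∈ B0 → same block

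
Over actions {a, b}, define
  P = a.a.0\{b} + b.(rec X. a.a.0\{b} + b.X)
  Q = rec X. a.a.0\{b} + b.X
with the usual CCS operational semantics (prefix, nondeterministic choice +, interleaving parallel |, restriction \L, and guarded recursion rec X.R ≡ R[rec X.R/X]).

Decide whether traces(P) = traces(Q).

LTS(P): 4 reachable states
  p0 = a.a.0\{b} + b.(rec X. a.a.0\{b} + b.X) → -a-> p1, -b-> p2
  p1 = a.0\{b} → -a-> p3
  p2 = rec X. a.a.0\{b} + b.X → -a-> p1, -b-> p2
  p3 = 0\{b} → stopped
LTS(Q): 3 reachable states
  q0 = rec X. a.a.0\{b} + b.X → -a-> q1, -b-> q0
  q1 = a.0\{b} → -a-> q2
  q2 = 0\{b} → stopped
Coarsest stable partition (strong bisimilarity classes):
  B0 = {p0, p2, q0}
  B1 = {p1, q1}
  B2 = {p3, q2}
p0 ∈ B0, q0 ∈ B0 → same block
Bisimilar ⇒ trace-equivalent.

YES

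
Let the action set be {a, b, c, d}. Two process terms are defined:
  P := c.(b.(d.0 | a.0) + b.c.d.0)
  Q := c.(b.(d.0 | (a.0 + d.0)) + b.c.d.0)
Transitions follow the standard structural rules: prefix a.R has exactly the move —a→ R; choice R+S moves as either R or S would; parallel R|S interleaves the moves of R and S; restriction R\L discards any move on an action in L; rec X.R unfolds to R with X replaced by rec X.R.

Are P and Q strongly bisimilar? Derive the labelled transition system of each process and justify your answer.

LTS(P): 9 reachable states
  p0 = c.(b.(d.0 | a.0) + b.c.d.0) :: —c→ p1
  p1 = b.(d.0 | a.0) + b.c.d.0 :: —b→ p2, —b→ p3
  p2 = c.d.0 :: —c→ p4
  p3 = d.0 | a.0 :: —a→ p5, —d→ p6
  p4 = d.0 :: —d→ p7
  p5 = d.0 | 0 :: —d→ p8
  p6 = 0 | a.0 :: —a→ p8
  p7 = 0 :: deadlocked
  p8 = 0 | 0 :: deadlocked
LTS(Q): 9 reachable states
  q0 = c.(b.(d.0 | (a.0 + d.0)) + b.c.d.0) :: —c→ q1
  q1 = b.(d.0 | (a.0 + d.0)) + b.c.d.0 :: —b→ q2, —b→ q3
  q2 = c.d.0 :: —c→ q4
  q3 = d.0 | (a.0 + d.0) :: —a→ q5, —d→ q5, —d→ q6
  q4 = d.0 :: —d→ q7
  q5 = d.0 | 0 :: —d→ q8
  q6 = 0 | (a.0 + d.0) :: —a→ q8, —d→ q8
  q7 = 0 :: deadlocked
  q8 = 0 | 0 :: deadlocked
Partition-refinement fixed point:
  B0 = {p0}
  B1 = {p1}
  B2 = {p2, q2}
  B3 = {p4, p5, q4, q5}
  B4 = {p7, p8, q7, q8}
  B5 = {p3}
  B6 = {p6}
  B7 = {q0}
  B8 = {q1}
  B9 = {q3}
  B10 = {q6}
p0 ∈ B0, q0 ∈ B7 → different blocks

NO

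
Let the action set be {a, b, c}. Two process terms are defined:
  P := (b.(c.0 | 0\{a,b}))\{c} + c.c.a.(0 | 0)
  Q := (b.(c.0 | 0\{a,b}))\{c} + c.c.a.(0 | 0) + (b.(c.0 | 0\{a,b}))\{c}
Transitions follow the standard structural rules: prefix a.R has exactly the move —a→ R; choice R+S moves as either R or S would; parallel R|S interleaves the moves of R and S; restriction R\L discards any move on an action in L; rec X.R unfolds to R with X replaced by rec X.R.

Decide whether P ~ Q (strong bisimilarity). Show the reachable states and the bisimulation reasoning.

YES

LTS(P): 5 reachable states
  p0 = (b.(c.0 | 0\{a,b}))\{c} + c.c.a.(0 | 0) has moves =b=> p1, =c=> p2
  p1 = (c.0 | 0\{a,b})\{c} has moves (no moves)
  p2 = c.a.(0 | 0) has moves =c=> p3
  p3 = a.(0 | 0) has moves =a=> p4
  p4 = 0 | 0 has moves (no moves)
LTS(Q): 5 reachable states
  q0 = (b.(c.0 | 0\{a,b}))\{c} + c.c.a.(0 | 0) + (b.(c.0 | 0\{a,b}))\{c} has moves =b=> q1, =c=> q2
  q1 = (c.0 | 0\{a,b})\{c} has moves (no moves)
  q2 = c.a.(0 | 0) has moves =c=> q3
  q3 = a.(0 | 0) has moves =a=> q4
  q4 = 0 | 0 has moves (no moves)
Bisimilarity quotient blocks:
  B0 = {p0, q0}
  B1 = {p1, p4, q1, q4}
  B2 = {p2, q2}
  B3 = {p3, q3}
p0 ∈ B0, q0 ∈ B0 → same block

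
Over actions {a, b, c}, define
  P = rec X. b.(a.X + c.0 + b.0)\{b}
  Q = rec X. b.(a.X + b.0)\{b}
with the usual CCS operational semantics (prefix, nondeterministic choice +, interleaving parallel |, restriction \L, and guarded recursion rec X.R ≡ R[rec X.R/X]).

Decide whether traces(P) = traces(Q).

trace-distinct — witness ⟨bc⟩

LTS(P): 4 reachable states
  s0 = rec X. b.(a.X + c.0 + b.0)\{b} has moves =b=> s1
  s1 = (a.(rec X. b.(a.X + c.0 + b.0)\{b}) + c.0 + b.0)\{b} has moves =a=> s2, =c=> s3
  s2 = (rec X. b.(a.X + c.0 + b.0)\{b})\{b} has moves deadlocked
  s3 = 0\{b} has moves deadlocked
LTS(Q): 3 reachable states
  t0 = rec X. b.(a.X + b.0)\{b} has moves =b=> t1
  t1 = (a.(rec X. b.(a.X + b.0)\{b}) + b.0)\{b} has moves =a=> t2
  t2 = (rec X. b.(a.X + b.0)\{b})\{b} has moves deadlocked
Run σ = ⟨bc⟩ on P: start {s0}
  step 1 (b): {s1}
  step 2 (c): {s3}
  — P admits the full trace.
Run σ = ⟨bc⟩ on Q: start {t0}
  step 1 (b): {t1}
  step 2 (c): no successor for Q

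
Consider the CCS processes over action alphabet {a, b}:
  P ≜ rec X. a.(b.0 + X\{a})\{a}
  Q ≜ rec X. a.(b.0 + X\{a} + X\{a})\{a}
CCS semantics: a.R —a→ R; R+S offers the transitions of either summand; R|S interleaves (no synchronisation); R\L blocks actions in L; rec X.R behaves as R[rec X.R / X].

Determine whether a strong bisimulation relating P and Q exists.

P ~ Q

LTS(P): 3 reachable states
  u0 = rec X. a.(b.0 + X\{a})\{a} | =a=> u1
  u1 = (b.0 + (rec X. a.(b.0 + X\{a})\{a})\{a})\{a} | =b=> u2
  u2 = 0\{a} | stopped
LTS(Q): 3 reachable states
  v0 = rec X. a.(b.0 + X\{a} + X\{a})\{a} | =a=> v1
  v1 = (b.0 + (rec X. a.(b.0 + X\{a} + X\{a})\{a})\{a} + (rec X. a.(b.0 + X\{a} + X\{a})\{a})\{a})\{a} | =b=> v2
  v2 = 0\{a} | stopped
Partition-refinement fixed point:
  B0 = {u0, v0}
  B1 = {u1, v1}
  B2 = {u2, v2}
u0 ∈ B0, v0 ∈ B0 → same block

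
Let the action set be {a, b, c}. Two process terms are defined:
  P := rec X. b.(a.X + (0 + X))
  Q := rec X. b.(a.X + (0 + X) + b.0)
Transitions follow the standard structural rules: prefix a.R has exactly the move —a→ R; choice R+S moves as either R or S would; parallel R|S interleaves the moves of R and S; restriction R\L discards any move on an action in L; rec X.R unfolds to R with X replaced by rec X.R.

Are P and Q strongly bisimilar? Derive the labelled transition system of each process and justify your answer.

P's transition system — 2 states:
  m0 = rec X. b.(a.X + (0 + X)) | -b-> m1
  m1 = a.(rec X. b.(a.X + (0 + X))) + (0 + (rec X. b.(a.X + (0 + X)))) | -a-> m0, -b-> m1
Q's transition system — 3 states:
  n0 = rec X. b.(a.X + (0 + X) + b.0) | -b-> n1
  n1 = a.(rec X. b.(a.X + (0 + X) + b.0)) + (0 + (rec X. b.(a.X + (0 + X) + b.0))) + b.0 | -a-> n0, -b-> n1, -b-> n2
  n2 = 0 | (no moves)
Coarsest stable partition (strong bisimilarity classes):
  B0 = {m0}
  B1 = {m1}
  B2 = {n0}
  B3 = {n1}
  B4 = {n2}
m0 ∈ B0, n0 ∈ B2 → different blocks

not bisimilar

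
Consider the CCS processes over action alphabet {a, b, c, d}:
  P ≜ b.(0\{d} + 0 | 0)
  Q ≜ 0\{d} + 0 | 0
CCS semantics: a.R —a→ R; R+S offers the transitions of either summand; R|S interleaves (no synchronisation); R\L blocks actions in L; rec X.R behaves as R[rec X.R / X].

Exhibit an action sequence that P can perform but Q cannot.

Reachable graph of P (2 states):
  p0 = b.(0\{d} + 0 | 0) :: -b-> p1
  p1 = 0\{d} + 0 | 0 :: ·
Reachable graph of Q (1 states):
  q0 = 0\{d} + 0 | 0 :: ·
Trace ⟨b⟩ through P, begin at {p0}:
  after b @ step 1: {p1}
  P completes σ.
Trace ⟨b⟩ through Q, begin at {q0}:
  after b @ step 1: no successor for Q

b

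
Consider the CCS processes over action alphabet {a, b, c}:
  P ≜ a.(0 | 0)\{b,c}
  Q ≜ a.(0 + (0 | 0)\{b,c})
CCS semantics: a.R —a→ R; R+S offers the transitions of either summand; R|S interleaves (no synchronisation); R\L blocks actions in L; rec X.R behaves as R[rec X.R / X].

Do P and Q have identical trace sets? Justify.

P's transition system — 2 states:
  m0 = a.(0 | 0)\{b,c} → =a=> m1
  m1 = (0 | 0)\{b,c} → stopped
Q's transition system — 2 states:
  n0 = a.(0 + (0 | 0)\{b,c}) → =a=> n1
  n1 = 0 + (0 | 0)\{b,c} → stopped
Partition-refinement fixed point:
  B0 = {m0, n0}
  B1 = {m1, n1}
m0 ∈ B0, n0 ∈ B0 → same block
Bisimilar ⇒ trace-equivalent.

trace-equivalent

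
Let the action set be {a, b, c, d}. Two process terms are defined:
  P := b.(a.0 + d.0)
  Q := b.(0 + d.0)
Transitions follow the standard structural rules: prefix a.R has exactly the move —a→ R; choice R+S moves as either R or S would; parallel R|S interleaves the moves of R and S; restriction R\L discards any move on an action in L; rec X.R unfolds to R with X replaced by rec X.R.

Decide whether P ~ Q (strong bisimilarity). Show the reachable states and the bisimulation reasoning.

NO

LTS(P): 3 reachable states
  m0 = b.(a.0 + d.0) | -b-> m1
  m1 = a.0 + d.0 | -a-> m2, -d-> m2
  m2 = 0 | (no moves)
LTS(Q): 3 reachable states
  n0 = b.(0 + d.0) | -b-> n1
  n1 = 0 + d.0 | -d-> n2
  n2 = 0 | (no moves)
Bisimilarity quotient blocks:
  B0 = {m0}
  B1 = {m1}
  B2 = {m2, n2}
  B3 = {n0}
  B4 = {n1}
m0 ∈ B0, n0 ∈ B3 → different blocks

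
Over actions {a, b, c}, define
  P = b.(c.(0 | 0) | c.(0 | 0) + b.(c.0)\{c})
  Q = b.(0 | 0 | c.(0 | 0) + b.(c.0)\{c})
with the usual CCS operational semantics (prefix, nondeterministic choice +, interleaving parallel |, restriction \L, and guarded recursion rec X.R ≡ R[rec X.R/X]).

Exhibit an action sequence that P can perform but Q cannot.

LTS(P): 6 reachable states
  p0 = b.(c.(0 | 0) | c.(0 | 0) + b.(c.0)\{c}) :: --b--▸ p1
  p1 = c.(0 | 0) | c.(0 | 0) + b.(c.0)\{c} :: --b--▸ p2, --c--▸ p3, --c--▸ p4
  p2 = (c.0)\{c} :: stopped
  p3 = 0 | 0 | c.(0 | 0) :: --c--▸ p5
  p4 = c.(0 | 0) | (0 | 0) :: --c--▸ p5
  p5 = 0 | 0 | (0 | 0) :: stopped
LTS(Q): 4 reachable states
  q0 = b.(0 | 0 | c.(0 | 0) + b.(c.0)\{c}) :: --b--▸ q1
  q1 = 0 | 0 | c.(0 | 0) + b.(c.0)\{c} :: --b--▸ q2, --c--▸ q3
  q2 = (c.0)\{c} :: stopped
  q3 = 0 | 0 | (0 | 0) :: stopped
Executing bcc from P (initial set {p0}):
  step 1 (b): {p1}
  step 2 (c): {p3, p4}
  step 3 (c): {p5}
  ✓ P
Executing bcc from Q (initial set {q0}):
  step 1 (b): {q1}
  step 2 (c): {q3}
  step 3 (c): ∅  — Q cannot continue

bcc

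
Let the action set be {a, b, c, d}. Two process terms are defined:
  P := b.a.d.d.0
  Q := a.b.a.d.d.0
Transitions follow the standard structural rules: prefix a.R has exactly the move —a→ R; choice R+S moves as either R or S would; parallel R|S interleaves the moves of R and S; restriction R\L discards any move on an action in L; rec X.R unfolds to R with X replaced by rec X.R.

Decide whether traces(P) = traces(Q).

trace-distinct — witness ⟨b⟩

LTS(P): 5 reachable states
  p0 = b.a.d.d.0 has moves —b→ p1
  p1 = a.d.d.0 has moves —a→ p2
  p2 = d.d.0 has moves —d→ p3
  p3 = d.0 has moves —d→ p4
  p4 = 0 has moves ∅
LTS(Q): 6 reachable states
  q0 = a.b.a.d.d.0 has moves —a→ q1
  q1 = b.a.d.d.0 has moves —b→ q2
  q2 = a.d.d.0 has moves —a→ q3
  q3 = d.d.0 has moves —d→ q4
  q4 = d.0 has moves —d→ q5
  q5 = 0 has moves ∅
Run σ = ⟨b⟩ on P: start {p0}
  step 1 (b): {p1}
  P completes σ.
Run σ = ⟨b⟩ on Q: start {q0}
  step 1 (b): no successor for Q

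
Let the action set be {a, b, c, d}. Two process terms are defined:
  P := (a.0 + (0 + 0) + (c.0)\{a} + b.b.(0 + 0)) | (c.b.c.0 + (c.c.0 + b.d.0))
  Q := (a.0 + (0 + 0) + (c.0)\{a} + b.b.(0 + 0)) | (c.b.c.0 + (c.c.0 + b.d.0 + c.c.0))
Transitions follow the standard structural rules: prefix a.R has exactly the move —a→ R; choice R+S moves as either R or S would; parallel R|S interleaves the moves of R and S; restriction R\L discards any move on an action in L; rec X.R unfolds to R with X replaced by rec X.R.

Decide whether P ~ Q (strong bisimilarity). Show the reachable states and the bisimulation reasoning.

P's transition system — 25 states:
  s0 = (a.0 + (0 + 0) + (c.0)\{a} + b.b.(0 + 0)) | (c.b.c.0 + (c.c.0 + b.d.0)) has moves =a=> s1, =b=> s2, =b=> s3, =c=> s4, =c=> s5, =c=> s6
  s1 = 0 | (c.b.c.0 + (c.c.0 + b.d.0)) has moves =b=> s7, =c=> s8, =c=> s9
  s2 = (a.0 + (0 + 0) + (c.0)\{a} + b.b.(0 + 0)) | d.0 has moves =a=> s7, =b=> s10, =c=> s11, =d=> s12
  s3 = b.(0 + 0) | (c.b.c.0 + (c.c.0 + b.d.0)) has moves =b=> s10, =b=> s13, =c=> s14, =c=> s15
  s4 = (a.0 + (0 + 0) + (c.0)\{a} + b.b.(0 + 0)) | b.c.0 has moves =a=> s8, =b=> s14, =b=> s5, =c=> s16
  s5 = (a.0 + (0 + 0) + (c.0)\{a} + b.b.(0 + 0)) | c.0 has moves =a=> s9, =b=> s15, =c=> s12, =c=> s17
  s6 = 0\{a} | (c.b.c.0 + (c.c.0 + b.d.0)) has moves =b=> s11, =c=> s16, =c=> s17
  s7 = 0 | d.0 has moves =d=> s18
  s8 = 0 | b.c.0 has moves =b=> s9
  s9 = 0 | c.0 has moves =c=> s18
  s10 = b.(0 + 0) | d.0 has moves =b=> s19, =d=> s20
  s11 = 0\{a} | d.0 has moves =d=> s21
  s12 = (a.0 + (0 + 0) + (c.0)\{a} + b.b.(0 + 0)) | 0 has moves =a=> s18, =b=> s20, =c=> s21
  s13 = (0 + 0) | (c.b.c.0 + (c.c.0 + b.d.0)) has moves =b=> s19, =c=> s22, =c=> s23
  s14 = b.(0 + 0) | b.c.0 has moves =b=> s15, =b=> s22
  s15 = b.(0 + 0) | c.0 has moves =b=> s23, =c=> s20
  s16 = 0\{a} | b.c.0 has moves =b=> s17
  s17 = 0\{a} | c.0 has moves =c=> s21
  s18 = 0 | 0 has moves ·
  s19 = (0 + 0) | d.0 has moves =d=> s24
  s20 = b.(0 + 0) | 0 has moves =b=> s24
  s21 = 0\{a} | 0 has moves ·
  s22 = (0 + 0) | b.c.0 has moves =b=> s23
  s23 = (0 + 0) | c.0 has moves =c=> s24
  s24 = (0 + 0) | 0 has moves ·
Q's transition system — 25 states:
  t0 = (a.0 + (0 + 0) + (c.0)\{a} + b.b.(0 + 0)) | (c.b.c.0 + (c.c.0 + b.d.0 + c.c.0)) has moves =a=> t1, =b=> t2, =b=> t3, =c=> t4, =c=> t5, =c=> t6
  t1 = 0 | (c.b.c.0 + (c.c.0 + b.d.0 + c.c.0)) has moves =b=> t7, =c=> t8, =c=> t9
  t2 = (a.0 + (0 + 0) + (c.0)\{a} + b.b.(0 + 0)) | d.0 has moves =a=> t7, =b=> t10, =c=> t11, =d=> t12
  t3 = b.(0 + 0) | (c.b.c.0 + (c.c.0 + b.d.0 + c.c.0)) has moves =b=> t10, =b=> t13, =c=> t14, =c=> t15
  t4 = (a.0 + (0 + 0) + (c.0)\{a} + b.b.(0 + 0)) | b.c.0 has moves =a=> t8, =b=> t14, =b=> t5, =c=> t16
  t5 = (a.0 + (0 + 0) + (c.0)\{a} + b.b.(0 + 0)) | c.0 has moves =a=> t9, =b=> t15, =c=> t12, =c=> t17
  t6 = 0\{a} | (c.b.c.0 + (c.c.0 + b.d.0 + c.c.0)) has moves =b=> t11, =c=> t16, =c=> t17
  t7 = 0 | d.0 has moves =d=> t18
  t8 = 0 | b.c.0 has moves =b=> t9
  t9 = 0 | c.0 has moves =c=> t18
  t10 = b.(0 + 0) | d.0 has moves =b=> t19, =d=> t20
  t11 = 0\{a} | d.0 has moves =d=> t21
  t12 = (a.0 + (0 + 0) + (c.0)\{a} + b.b.(0 + 0)) | 0 has moves =a=> t18, =b=> t20, =c=> t21
  t13 = (0 + 0) | (c.b.c.0 + (c.c.0 + b.d.0 + c.c.0)) has moves =b=> t19, =c=> t22, =c=> t23
  t14 = b.(0 + 0) | b.c.0 has moves =b=> t15, =b=> t22
  t15 = b.(0 + 0) | c.0 has moves =b=> t23, =c=> t20
  t16 = 0\{a} | b.c.0 has moves =b=> t17
  t17 = 0\{a} | c.0 has moves =c=> t21
  t18 = 0 | 0 has moves ·
  t19 = (0 + 0) | d.0 has moves =d=> t24
  t20 = b.(0 + 0) | 0 has moves =b=> t24
  t21 = 0\{a} | 0 has moves ·
  t22 = (0 + 0) | b.c.0 has moves =b=> t23
  t23 = (0 + 0) | c.0 has moves =c=> t24
  t24 = (0 + 0) | 0 has moves ·
Coarsest stable partition (strong bisimilarity classes):
  B0 = {s0, t0}
  B1 = {s3, t3}
  B2 = {s1, s13, s6, t1, t13, t6}
  B3 = {s16, s22, s8, t16, t22, t8}
  B4 = {s17, s23, s9, t17, t23, t9}
  B5 = {s18, s21, s24, t18, t21, t24}
  B6 = {s11, s19, s7, t11, t19, t7}
  B7 = {s14, t14}
  B8 = {s15, t15}
  B9 = {s20, t20}
  B10 = {s10, t10}
  B11 = {s2, t2}
  B12 = {s12, t12}
  B13 = {s4, t4}
  B14 = {s5, t5}
s0 ∈ B0, t0 ∈ B0 → same block

YES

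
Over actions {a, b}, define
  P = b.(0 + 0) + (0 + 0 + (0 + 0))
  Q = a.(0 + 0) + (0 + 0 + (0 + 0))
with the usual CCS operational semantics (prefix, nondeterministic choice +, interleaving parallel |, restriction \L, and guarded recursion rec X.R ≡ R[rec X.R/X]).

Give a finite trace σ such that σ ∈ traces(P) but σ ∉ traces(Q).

b

P's transition system — 2 states:
  s0 = b.(0 + 0) + (0 + 0 + (0 + 0)) | =b=> s1
  s1 = 0 + 0 | stopped
Q's transition system — 2 states:
  t0 = a.(0 + 0) + (0 + 0 + (0 + 0)) | =a=> t1
  t1 = 0 + 0 | stopped
Trace ⟨b⟩ through P, begin at {s0}:
  step 1 (b): {s1}
  ✓ P
Trace ⟨b⟩ through Q, begin at {t0}:
  step 1 (b): ∅ (Q stuck)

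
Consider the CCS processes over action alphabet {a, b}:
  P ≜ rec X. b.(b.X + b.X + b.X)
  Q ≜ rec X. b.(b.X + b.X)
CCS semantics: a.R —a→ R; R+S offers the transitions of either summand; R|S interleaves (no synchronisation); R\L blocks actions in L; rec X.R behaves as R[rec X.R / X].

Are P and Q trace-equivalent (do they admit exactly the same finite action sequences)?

YES

P's transition system — 2 states:
  p0 = rec X. b.(b.X + b.X + b.X) | -b-> p1
  p1 = b.(rec X. b.(b.X + b.X + b.X)) + b.(rec X. b.(b.X + b.X + b.X)) + b.(rec X. b.(b.X + b.X + b.X)) | -b-> p0
Q's transition system — 2 states:
  q0 = rec X. b.(b.X + b.X) | -b-> q1
  q1 = b.(rec X. b.(b.X + b.X)) + b.(rec X. b.(b.X + b.X)) | -b-> q0
Coarsest stable partition (strong bisimilarity classes):
  B0 = {p0, p1, q0, q1}
p0 ∈ B0, q0 ∈ B0 → same block
Bisimilar ⇒ trace-equivalent.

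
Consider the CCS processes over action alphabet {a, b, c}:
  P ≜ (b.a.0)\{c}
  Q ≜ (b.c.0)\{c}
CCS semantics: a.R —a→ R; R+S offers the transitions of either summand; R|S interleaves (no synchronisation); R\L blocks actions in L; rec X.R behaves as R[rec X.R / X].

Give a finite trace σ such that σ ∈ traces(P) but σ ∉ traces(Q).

Reachable graph of P (3 states):
  m0 = (b.a.0)\{c} ⊢ --b--▸ m1
  m1 = (a.0)\{c} ⊢ --a--▸ m2
  m2 = 0\{c} ⊢ (no moves)
Reachable graph of Q (2 states):
  n0 = (b.c.0)\{c} ⊢ --b--▸ n1
  n1 = (c.0)\{c} ⊢ (no moves)
Trace ⟨ba⟩ through P, begin at {m0}:
  step 1 (b): {m1}
  step 2 (a): {m2}
  ✓ P
Trace ⟨ba⟩ through Q, begin at {n0}:
  step 1 (b): {n1}
  step 2 (a): ∅  — Q cannot continue

ba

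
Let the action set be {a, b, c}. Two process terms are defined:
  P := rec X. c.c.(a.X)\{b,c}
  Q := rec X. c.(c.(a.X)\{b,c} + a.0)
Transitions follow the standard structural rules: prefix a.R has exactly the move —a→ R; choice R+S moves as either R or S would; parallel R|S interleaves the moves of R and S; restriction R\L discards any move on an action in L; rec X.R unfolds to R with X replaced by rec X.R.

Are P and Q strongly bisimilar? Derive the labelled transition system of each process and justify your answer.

NO

Reachable graph of P (4 states):
  u0 = rec X. c.c.(a.X)\{b,c} | —c→ u1
  u1 = c.(a.(rec X. c.c.(a.X)\{b,c}))\{b,c} | —c→ u2
  u2 = (a.(rec X. c.c.(a.X)\{b,c}))\{b,c} | —a→ u3
  u3 = (rec X. c.c.(a.X)\{b,c})\{b,c} | ·
Reachable graph of Q (5 states):
  v0 = rec X. c.(c.(a.X)\{b,c} + a.0) | —c→ v1
  v1 = c.(a.(rec X. c.(c.(a.X)\{b,c} + a.0)))\{b,c} + a.0 | —a→ v2, —c→ v3
  v2 = 0 | ·
  v3 = (a.(rec X. c.(c.(a.X)\{b,c} + a.0)))\{b,c} | —a→ v4
  v4 = (rec X. c.(c.(a.X)\{b,c} + a.0))\{b,c} | ·
Bisimilarity quotient blocks:
  B0 = {u0}
  B1 = {u1}
  B2 = {u2, v3}
  B3 = {u3, v2, v4}
  B4 = {v0}
  B5 = {v1}
u0 ∈ B0, v0 ∈ B4 → different blocks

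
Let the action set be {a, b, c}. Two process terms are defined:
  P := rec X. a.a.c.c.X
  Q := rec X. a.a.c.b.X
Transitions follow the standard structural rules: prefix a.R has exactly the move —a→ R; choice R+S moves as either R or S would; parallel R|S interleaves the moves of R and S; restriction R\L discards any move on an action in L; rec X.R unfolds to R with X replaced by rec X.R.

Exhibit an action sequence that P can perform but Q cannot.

aacc

Reachable graph of P (4 states):
  u0 = rec X. a.a.c.c.X → -a-> u1
  u1 = a.c.c.(rec X. a.a.c.c.X) → -a-> u2
  u2 = c.c.(rec X. a.a.c.c.X) → -c-> u3
  u3 = c.(rec X. a.a.c.c.X) → -c-> u0
Reachable graph of Q (4 states):
  v0 = rec X. a.a.c.b.X → -a-> v1
  v1 = a.c.b.(rec X. a.a.c.b.X) → -a-> v2
  v2 = c.b.(rec X. a.a.c.b.X) → -c-> v3
  v3 = b.(rec X. a.a.c.b.X) → -b-> v0
Run σ = ⟨aacc⟩ on P: start {u0}
  [1] a ⇒ {u1}
  [2] a ⇒ {u2}
  [3] c ⇒ {u3}
  [4] c ⇒ {u0}
  P completes σ.
Run σ = ⟨aacc⟩ on Q: start {v0}
  [1] a ⇒ {v1}
  [2] a ⇒ {v2}
  [3] c ⇒ {v3}
  [4] c ⇒ ∅ (Q stuck)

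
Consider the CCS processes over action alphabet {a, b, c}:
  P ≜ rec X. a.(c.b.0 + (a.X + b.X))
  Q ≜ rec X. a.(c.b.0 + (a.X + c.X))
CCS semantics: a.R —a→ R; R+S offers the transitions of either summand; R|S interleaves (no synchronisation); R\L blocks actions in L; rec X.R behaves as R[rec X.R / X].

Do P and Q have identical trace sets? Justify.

Reachable graph of P (4 states):
  m0 = rec X. a.(c.b.0 + (a.X + b.X)) | ··a··> m1
  m1 = c.b.0 + (a.(rec X. a.(c.b.0 + (a.X + b.X))) + b.(rec X. a.(c.b.0 + (a.X + b.X)))) | ··a··> m0, ··b··> m0, ··c··> m2
  m2 = b.0 | ··b··> m3
  m3 = 0 | stopped
Reachable graph of Q (4 states):
  n0 = rec X. a.(c.b.0 + (a.X + c.X)) | ··a··> n1
  n1 = c.b.0 + (a.(rec X. a.(c.b.0 + (a.X + c.X))) + c.(rec X. a.(c.b.0 + (a.X + c.X)))) | ··a··> n0, ··c··> n0, ··c··> n2
  n2 = b.0 | ··b··> n3
  n3 = 0 | stopped
Run σ = ⟨ab⟩ on P: start {m0}
  after a @ step 1: {m1}
  after b @ step 2: {m0}
  — P admits the full trace.
Run σ = ⟨ab⟩ on Q: start {n0}
  after a @ step 1: {n1}
  after b @ step 2: no successor for Q

trace-distinct — witness ⟨ab⟩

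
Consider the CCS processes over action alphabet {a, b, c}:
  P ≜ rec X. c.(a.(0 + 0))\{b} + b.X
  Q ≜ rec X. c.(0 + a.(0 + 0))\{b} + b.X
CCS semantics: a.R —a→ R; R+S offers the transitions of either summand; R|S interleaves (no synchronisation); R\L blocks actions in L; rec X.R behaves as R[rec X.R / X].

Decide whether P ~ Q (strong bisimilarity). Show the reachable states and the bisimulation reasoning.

Reachable graph of P (3 states):
  u0 = rec X. c.(a.(0 + 0))\{b} + b.X → -b-> u0, -c-> u1
  u1 = (a.(0 + 0))\{b} → -a-> u2
  u2 = (0 + 0)\{b} → ∅
Reachable graph of Q (3 states):
  v0 = rec X. c.(0 + a.(0 + 0))\{b} + b.X → -b-> v0, -c-> v1
  v1 = (0 + a.(0 + 0))\{b} → -a-> v2
  v2 = (0 + 0)\{b} → ∅
Bisimilarity quotient blocks:
  B0 = {u0, v0}
  B1 = {u1, v1}
  B2 = {u2, v2}
u0 ∈ B0, v0 ∈ B0 → same block

YES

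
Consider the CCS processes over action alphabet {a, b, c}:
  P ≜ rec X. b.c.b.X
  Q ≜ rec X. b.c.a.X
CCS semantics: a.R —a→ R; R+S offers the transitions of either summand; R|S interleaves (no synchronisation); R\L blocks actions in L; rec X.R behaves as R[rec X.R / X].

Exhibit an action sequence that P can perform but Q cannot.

P's transition system — 3 states:
  p0 = rec X. b.c.b.X | --b--▸ p1
  p1 = c.b.(rec X. b.c.b.X) | --c--▸ p2
  p2 = b.(rec X. b.c.b.X) | --b--▸ p0
Q's transition system — 3 states:
  q0 = rec X. b.c.a.X | --b--▸ q1
  q1 = c.a.(rec X. b.c.a.X) | --c--▸ q2
  q2 = a.(rec X. b.c.a.X) | --a--▸ q0
Executing bcb from P (initial set {p0}):
  after b @ step 1: {p1}
  after c @ step 2: {p2}
  after b @ step 3: {p0}
  ✓ P
Executing bcb from Q (initial set {q0}):
  after b @ step 1: {q1}
  after c @ step 2: {q2}
  after b @ step 3: ∅  — Q cannot continue

bcb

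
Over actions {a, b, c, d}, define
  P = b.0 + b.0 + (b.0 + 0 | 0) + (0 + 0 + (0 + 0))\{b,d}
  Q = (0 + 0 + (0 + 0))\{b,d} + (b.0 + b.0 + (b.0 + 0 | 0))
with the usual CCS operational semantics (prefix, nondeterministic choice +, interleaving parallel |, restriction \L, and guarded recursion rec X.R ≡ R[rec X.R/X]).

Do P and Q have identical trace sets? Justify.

YES

Reachable graph of P (2 states):
  m0 = b.0 + b.0 + (b.0 + 0 | 0) + (0 + 0 + (0 + 0))\{b,d} :: =b=> m1
  m1 = 0 :: ·
Reachable graph of Q (2 states):
  n0 = (0 + 0 + (0 + 0))\{b,d} + (b.0 + b.0 + (b.0 + 0 | 0)) :: =b=> n1
  n1 = 0 :: ·
Bisimilarity quotient blocks:
  B0 = {m0, n0}
  B1 = {m1, n1}
m0 ∈ B0, n0 ∈ B0 → same block
Bisimilar ⇒ trace-equivalent.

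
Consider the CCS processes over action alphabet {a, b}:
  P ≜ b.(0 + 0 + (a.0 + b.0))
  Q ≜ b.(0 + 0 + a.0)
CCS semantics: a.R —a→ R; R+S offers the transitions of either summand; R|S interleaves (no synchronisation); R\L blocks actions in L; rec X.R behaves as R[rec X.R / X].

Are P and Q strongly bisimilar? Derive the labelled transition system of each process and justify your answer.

P ≁ Q

P's transition system — 3 states:
  p0 = b.(0 + 0 + (a.0 + b.0)) → =b=> p1
  p1 = 0 + 0 + (a.0 + b.0) → =a=> p2, =b=> p2
  p2 = 0 → ·
Q's transition system — 3 states:
  q0 = b.(0 + 0 + a.0) → =b=> q1
  q1 = 0 + 0 + a.0 → =a=> q2
  q2 = 0 → ·
Partition-refinement fixed point:
  B0 = {p0}
  B1 = {p1}
  B2 = {p2, q2}
  B3 = {q0}
  B4 = {q1}
p0 ∈ B0, q0 ∈ B3 → different blocks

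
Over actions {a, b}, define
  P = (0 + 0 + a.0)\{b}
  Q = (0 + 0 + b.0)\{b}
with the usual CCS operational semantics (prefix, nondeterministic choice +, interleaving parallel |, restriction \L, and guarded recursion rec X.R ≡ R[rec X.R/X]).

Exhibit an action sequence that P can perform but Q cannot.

a

LTS(P): 2 reachable states
  s0 = (0 + 0 + a.0)\{b} has moves =a=> s1
  s1 = 0\{b} has moves ∅
LTS(Q): 1 reachable states
  t0 = (0 + 0 + b.0)\{b} has moves ∅
Executing a from P (initial set {s0}):
  [1] a ⇒ {s1}
  ✓ P
Executing a from Q (initial set {t0}):
  [1] a ⇒ ∅  — Q cannot continue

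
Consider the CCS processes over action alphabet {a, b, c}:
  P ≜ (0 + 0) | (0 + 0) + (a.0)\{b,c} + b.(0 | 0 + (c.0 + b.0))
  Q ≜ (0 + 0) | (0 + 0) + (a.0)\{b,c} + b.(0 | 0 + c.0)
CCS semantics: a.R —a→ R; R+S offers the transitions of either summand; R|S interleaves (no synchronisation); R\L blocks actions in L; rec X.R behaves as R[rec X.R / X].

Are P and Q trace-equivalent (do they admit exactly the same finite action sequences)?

Reachable graph of P (4 states):
  u0 = (0 + 0) | (0 + 0) + (a.0)\{b,c} + b.(0 | 0 + (c.0 + b.0)) | —a→ u1, —b→ u2
  u1 = 0\{b,c} | deadlocked
  u2 = 0 | 0 + (c.0 + b.0) | —b→ u3, —c→ u3
  u3 = 0 | deadlocked
Reachable graph of Q (4 states):
  v0 = (0 + 0) | (0 + 0) + (a.0)\{b,c} + b.(0 | 0 + c.0) | —a→ v1, —b→ v2
  v1 = 0\{b,c} | deadlocked
  v2 = 0 | 0 + c.0 | —c→ v3
  v3 = 0 | deadlocked
Executing bb from P (initial set {u0}):
  [1] b ⇒ {u2}
  [2] b ⇒ {u3}
  — P admits the full trace.
Executing bb from Q (initial set {v0}):
  [1] b ⇒ {v2}
  [2] b ⇒ no successor for Q

NO — witness ⟨bb⟩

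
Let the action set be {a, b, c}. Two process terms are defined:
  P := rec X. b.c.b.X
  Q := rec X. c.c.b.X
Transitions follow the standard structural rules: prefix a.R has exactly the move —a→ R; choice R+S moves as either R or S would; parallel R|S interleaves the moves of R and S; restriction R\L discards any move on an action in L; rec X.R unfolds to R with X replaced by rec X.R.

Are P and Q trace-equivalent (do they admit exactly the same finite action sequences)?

P's transition system — 3 states:
  s0 = rec X. b.c.b.X → --b--▸ s1
  s1 = c.b.(rec X. b.c.b.X) → --c--▸ s2
  s2 = b.(rec X. b.c.b.X) → --b--▸ s0
Q's transition system — 3 states:
  t0 = rec X. c.c.b.X → --c--▸ t1
  t1 = c.b.(rec X. c.c.b.X) → --c--▸ t2
  t2 = b.(rec X. c.c.b.X) → --b--▸ t0
Trace ⟨b⟩ through P, begin at {s0}:
  after b @ step 1: {s1}
  — P admits the full trace.
Trace ⟨b⟩ through Q, begin at {t0}:
  after b @ step 1: no successor for Q

trace-distinct — witness ⟨b⟩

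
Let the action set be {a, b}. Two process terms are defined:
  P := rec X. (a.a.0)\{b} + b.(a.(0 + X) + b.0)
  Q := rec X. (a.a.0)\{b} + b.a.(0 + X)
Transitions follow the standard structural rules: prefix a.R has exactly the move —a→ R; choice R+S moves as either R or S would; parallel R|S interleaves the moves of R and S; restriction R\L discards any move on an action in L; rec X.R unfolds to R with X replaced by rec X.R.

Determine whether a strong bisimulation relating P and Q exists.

NO

P's transition system — 6 states:
  p0 = rec X. (a.a.0)\{b} + b.(a.(0 + X) + b.0) | =a=> p1, =b=> p2
  p1 = (a.0)\{b} | =a=> p3
  p2 = a.(0 + (rec X. (a.a.0)\{b} + b.(a.(0 + X) + b.0))) + b.0 | =a=> p4, =b=> p5
  p3 = 0\{b} | ∅
  p4 = 0 + (rec X. (a.a.0)\{b} + b.(a.(0 + X) + b.0)) | =a=> p1, =b=> p2
  p5 = 0 | ∅
Q's transition system — 5 states:
  q0 = rec X. (a.a.0)\{b} + b.a.(0 + X) | =a=> q1, =b=> q2
  q1 = (a.0)\{b} | =a=> q3
  q2 = a.(0 + (rec X. (a.a.0)\{b} + b.a.(0 + X))) | =a=> q4
  q3 = 0\{b} | ∅
  q4 = 0 + (rec X. (a.a.0)\{b} + b.a.(0 + X)) | =a=> q1, =b=> q2
Partition-refinement fixed point:
  B0 = {p0, p4}
  B1 = {p2}
  B2 = {p1, q1}
  B3 = {p3, p5, q3}
  B4 = {q0, q4}
  B5 = {q2}
p0 ∈ B0, q0 ∈ B4 → different blocks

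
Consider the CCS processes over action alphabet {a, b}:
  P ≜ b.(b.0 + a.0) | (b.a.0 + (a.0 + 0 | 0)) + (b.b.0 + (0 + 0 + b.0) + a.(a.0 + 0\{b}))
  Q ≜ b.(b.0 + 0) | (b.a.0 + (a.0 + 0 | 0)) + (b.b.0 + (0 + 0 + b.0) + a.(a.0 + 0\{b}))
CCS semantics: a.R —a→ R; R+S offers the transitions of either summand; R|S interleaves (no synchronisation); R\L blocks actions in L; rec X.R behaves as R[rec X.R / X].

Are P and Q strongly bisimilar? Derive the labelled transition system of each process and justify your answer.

LTS(P): 12 reachable states
  s0 = b.(b.0 + a.0) | (b.a.0 + (a.0 + 0 | 0)) + (b.b.0 + (0 + 0 + b.0) + a.(a.0 + 0\{b})) :: —a→ s1, —a→ s2, —b→ s3, —b→ s4, —b→ s5, —b→ s6
  s1 = a.0 + 0\{b} :: —a→ s4
  s2 = b.(b.0 + a.0) | 0 :: —b→ s7
  s3 = (b.0 + a.0) | (b.a.0 + (a.0 + 0 | 0)) :: —a→ s7, —a→ s8, —b→ s8, —b→ s9
  s4 = 0 :: (no moves)
  s5 = b.(b.0 + a.0) | a.0 :: —a→ s2, —b→ s9
  s6 = b.0 :: —b→ s4
  s7 = (b.0 + a.0) | 0 :: —a→ s10, —b→ s10
  s8 = 0 | (b.a.0 + (a.0 + 0 | 0)) :: —a→ s10, —b→ s11
  s9 = (b.0 + a.0) | a.0 :: —a→ s11, —a→ s7, —b→ s11
  s10 = 0 | 0 :: (no moves)
  s11 = 0 | a.0 :: —a→ s10
LTS(Q): 12 reachable states
  t0 = b.(b.0 + 0) | (b.a.0 + (a.0 + 0 | 0)) + (b.b.0 + (0 + 0 + b.0) + a.(a.0 + 0\{b})) :: —a→ t1, —a→ t2, —b→ t3, —b→ t4, —b→ t5, —b→ t6
  t1 = a.0 + 0\{b} :: —a→ t4
  t2 = b.(b.0 + 0) | 0 :: —b→ t7
  t3 = (b.0 + 0) | (b.a.0 + (a.0 + 0 | 0)) :: —a→ t7, —b→ t8, —b→ t9
  t4 = 0 :: (no moves)
  t5 = b.(b.0 + 0) | a.0 :: —a→ t2, —b→ t8
  t6 = b.0 :: —b→ t4
  t7 = (b.0 + 0) | 0 :: —b→ t10
  t8 = (b.0 + 0) | a.0 :: —a→ t7, —b→ t11
  t9 = 0 | (b.a.0 + (a.0 + 0 | 0)) :: —a→ t10, —b→ t11
  t10 = 0 | 0 :: (no moves)
  t11 = 0 | a.0 :: —a→ t10
Coarsest stable partition (strong bisimilarity classes):
  B0 = {s0}
  B1 = {s3}
  B2 = {s9}
  B3 = {s7}
  B4 = {s10, s4, t10, t4}
  B5 = {s1, s11, t1, t11}
  B6 = {s8, t9}
  B7 = {s6, t6, t7}
  B8 = {s2}
  B9 = {s5}
  B10 = {t0}
  B11 = {t2}
  B12 = {t5}
  B13 = {t8}
  B14 = {t3}
s0 ∈ B0, t0 ∈ B10 → different blocks

P ≁ Q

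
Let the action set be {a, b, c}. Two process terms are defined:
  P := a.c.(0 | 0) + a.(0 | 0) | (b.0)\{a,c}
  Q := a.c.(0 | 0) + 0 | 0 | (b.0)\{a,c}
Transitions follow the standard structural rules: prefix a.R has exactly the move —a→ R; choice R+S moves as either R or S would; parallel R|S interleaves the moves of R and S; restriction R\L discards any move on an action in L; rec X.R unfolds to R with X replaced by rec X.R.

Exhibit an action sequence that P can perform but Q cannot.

ab

P's transition system — 6 states:
  s0 = a.c.(0 | 0) + a.(0 | 0) | (b.0)\{a,c} ⊢ =a=> s1, =a=> s2, =b=> s3
  s1 = 0 | 0 | (b.0)\{a,c} ⊢ =b=> s4
  s2 = c.(0 | 0) ⊢ =c=> s5
  s3 = a.(0 | 0) | 0\{a,c} ⊢ =a=> s4
  s4 = 0 | 0 | 0\{a,c} ⊢ (no moves)
  s5 = 0 | 0 ⊢ (no moves)
Q's transition system — 4 states:
  t0 = a.c.(0 | 0) + 0 | 0 | (b.0)\{a,c} ⊢ =a=> t1, =b=> t2
  t1 = c.(0 | 0) ⊢ =c=> t3
  t2 = 0 | 0 | 0\{a,c} ⊢ (no moves)
  t3 = 0 | 0 ⊢ (no moves)
Run σ = ⟨ab⟩ on P: start {s0}
  after a @ step 1: {s1, s2}
  after b @ step 2: {s4}
  P completes σ.
Run σ = ⟨ab⟩ on Q: start {t0}
  after a @ step 1: {t1}
  after b @ step 2: no successor for Q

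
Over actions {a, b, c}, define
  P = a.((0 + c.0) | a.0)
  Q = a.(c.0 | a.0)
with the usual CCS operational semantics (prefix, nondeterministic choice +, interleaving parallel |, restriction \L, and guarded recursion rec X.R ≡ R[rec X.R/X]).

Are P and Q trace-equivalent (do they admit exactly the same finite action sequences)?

traces(P) = traces(Q)

Reachable graph of P (5 states):
  s0 = a.((0 + c.0) | a.0) has moves ··a··> s1
  s1 = (0 + c.0) | a.0 has moves ··a··> s2, ··c··> s3
  s2 = (0 + c.0) | 0 has moves ··c··> s4
  s3 = 0 | a.0 has moves ··a··> s4
  s4 = 0 | 0 has moves stopped
Reachable graph of Q (5 states):
  t0 = a.(c.0 | a.0) has moves ··a··> t1
  t1 = c.0 | a.0 has moves ··a··> t2, ··c··> t3
  t2 = c.0 | 0 has moves ··c··> t4
  t3 = 0 | a.0 has moves ··a··> t4
  t4 = 0 | 0 has moves stopped
Partition-refinement fixed point:
  B0 = {s0, t0}
  B1 = {s1, t1}
  B2 = {s2, t2}
  B3 = {s4, t4}
  B4 = {s3, t3}
s0 ∈ B0, t0 ∈ B0 → same block
Bisimilar ⇒ trace-equivalent.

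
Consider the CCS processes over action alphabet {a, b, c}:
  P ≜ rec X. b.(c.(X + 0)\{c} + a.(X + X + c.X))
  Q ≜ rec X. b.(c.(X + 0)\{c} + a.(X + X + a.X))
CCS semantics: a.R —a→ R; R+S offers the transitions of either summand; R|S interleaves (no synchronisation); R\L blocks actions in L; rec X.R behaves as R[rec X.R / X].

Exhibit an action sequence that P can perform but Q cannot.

bac

Reachable graph of P (6 states):
  m0 = rec X. b.(c.(X + 0)\{c} + a.(X + X + c.X)) has moves =b=> m1
  m1 = c.((rec X. b.(c.(X + 0)\{c} + a.(X + X + c.X))) + 0)\{c} + a.((rec X. b.(c.(X + 0)\{c} + a.(X + X + c.X))) + (rec X. b.(c.(X + 0)\{c} + a.(X + X + c.X))) + c.(rec X. b.(c.(X + 0)\{c} + a.(X + X + c.X)))) has moves =a=> m2, =c=> m3
  m2 = (rec X. b.(c.(X + 0)\{c} + a.(X + X + c.X))) + (rec X. b.(c.(X + 0)\{c} + a.(X + X + c.X))) + c.(rec X. b.(c.(X + 0)\{c} + a.(X + X + c.X))) has moves =b=> m1, =c=> m0
  m3 = ((rec X. b.(c.(X + 0)\{c} + a.(X + X + c.X))) + 0)\{c} has moves =b=> m4
  m4 = (c.((rec X. b.(c.(X + 0)\{c} + a.(X + X + c.X))) + 0)\{c} + a.((rec X. b.(c.(X + 0)\{c} + a.(X + X + c.X))) + (rec X. b.(c.(X + 0)\{c} + a.(X + X + c.X))) + c.(rec X. b.(c.(X + 0)\{c} + a.(X + X + c.X)))))\{c} has moves =a=> m5
  m5 = ((rec X. b.(c.(X + 0)\{c} + a.(X + X + c.X))) + (rec X. b.(c.(X + 0)\{c} + a.(X + X + c.X))) + c.(rec X. b.(c.(X + 0)\{c} + a.(X + X + c.X))))\{c} has moves =b=> m4
Reachable graph of Q (7 states):
  n0 = rec X. b.(c.(X + 0)\{c} + a.(X + X + a.X)) has moves =b=> n1
  n1 = c.((rec X. b.(c.(X + 0)\{c} + a.(X + X + a.X))) + 0)\{c} + a.((rec X. b.(c.(X + 0)\{c} + a.(X + X + a.X))) + (rec X. b.(c.(X + 0)\{c} + a.(X + X + a.X))) + a.(rec X. b.(c.(X + 0)\{c} + a.(X + X + a.X)))) has moves =a=> n2, =c=> n3
  n2 = (rec X. b.(c.(X + 0)\{c} + a.(X + X + a.X))) + (rec X. b.(c.(X + 0)\{c} + a.(X + X + a.X))) + a.(rec X. b.(c.(X + 0)\{c} + a.(X + X + a.X))) has moves =a=> n0, =b=> n1
  n3 = ((rec X. b.(c.(X + 0)\{c} + a.(X + X + a.X))) + 0)\{c} has moves =b=> n4
  n4 = (c.((rec X. b.(c.(X + 0)\{c} + a.(X + X + a.X))) + 0)\{c} + a.((rec X. b.(c.(X + 0)\{c} + a.(X + X + a.X))) + (rec X. b.(c.(X + 0)\{c} + a.(X + X + a.X))) + a.(rec X. b.(c.(X + 0)\{c} + a.(X + X + a.X)))))\{c} has moves =a=> n5
  n5 = ((rec X. b.(c.(X + 0)\{c} + a.(X + X + a.X))) + (rec X. b.(c.(X + 0)\{c} + a.(X + X + a.X))) + a.(rec X. b.(c.(X + 0)\{c} + a.(X + X + a.X))))\{c} has moves =a=> n6, =b=> n4
  n6 = (rec X. b.(c.(X + 0)\{c} + a.(X + X + a.X)))\{c} has moves =b=> n4
Trace ⟨bac⟩ through P, begin at {m0}:
  step 1 (b): {m1}
  step 2 (a): {m2}
  step 3 (c): {m0}
  — P admits the full trace.
Trace ⟨bac⟩ through Q, begin at {n0}:
  step 1 (b): {n1}
  step 2 (a): {n2}
  step 3 (c): no successor for Q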